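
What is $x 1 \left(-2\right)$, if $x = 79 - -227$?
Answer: $-612$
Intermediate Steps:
$x = 306$ ($x = 79 + 227 = 306$)
$x 1 \left(-2\right) = 306 \cdot 1 \left(-2\right) = 306 \left(-2\right) = -612$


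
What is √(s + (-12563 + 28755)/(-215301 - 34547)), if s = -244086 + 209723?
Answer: 3*I*√3724098526843/31231 ≈ 185.37*I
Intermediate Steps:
s = -34363
√(s + (-12563 + 28755)/(-215301 - 34547)) = √(-34363 + (-12563 + 28755)/(-215301 - 34547)) = √(-34363 + 16192/(-249848)) = √(-34363 + 16192*(-1/249848)) = √(-34363 - 2024/31231) = √(-1073192877/31231) = 3*I*√3724098526843/31231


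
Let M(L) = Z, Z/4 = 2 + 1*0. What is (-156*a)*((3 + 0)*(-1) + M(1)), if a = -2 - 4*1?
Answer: 4680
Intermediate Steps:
Z = 8 (Z = 4*(2 + 1*0) = 4*(2 + 0) = 4*2 = 8)
M(L) = 8
a = -6 (a = -2 - 4 = -6)
(-156*a)*((3 + 0)*(-1) + M(1)) = (-156*(-6))*((3 + 0)*(-1) + 8) = 936*(3*(-1) + 8) = 936*(-3 + 8) = 936*5 = 4680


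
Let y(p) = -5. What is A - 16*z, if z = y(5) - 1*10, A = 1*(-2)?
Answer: 238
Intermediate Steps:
A = -2
z = -15 (z = -5 - 1*10 = -5 - 10 = -15)
A - 16*z = -2 - 16*(-15) = -2 + 240 = 238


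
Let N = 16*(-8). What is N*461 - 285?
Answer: -59293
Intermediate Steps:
N = -128
N*461 - 285 = -128*461 - 285 = -59008 - 285 = -59293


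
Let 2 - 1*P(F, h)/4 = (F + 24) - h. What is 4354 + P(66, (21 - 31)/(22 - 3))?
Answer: 75998/19 ≈ 3999.9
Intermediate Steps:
P(F, h) = -88 - 4*F + 4*h (P(F, h) = 8 - 4*((F + 24) - h) = 8 - 4*((24 + F) - h) = 8 - 4*(24 + F - h) = 8 + (-96 - 4*F + 4*h) = -88 - 4*F + 4*h)
4354 + P(66, (21 - 31)/(22 - 3)) = 4354 + (-88 - 4*66 + 4*((21 - 31)/(22 - 3))) = 4354 + (-88 - 264 + 4*(-10/19)) = 4354 + (-88 - 264 - 40/19) = 4354 - 6728/19 = 75998/19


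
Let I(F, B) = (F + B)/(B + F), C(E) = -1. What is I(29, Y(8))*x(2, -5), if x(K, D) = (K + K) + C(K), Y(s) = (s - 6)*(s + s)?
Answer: 3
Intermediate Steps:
Y(s) = 2*s*(-6 + s) (Y(s) = (-6 + s)*(2*s) = 2*s*(-6 + s))
x(K, D) = -1 + 2*K (x(K, D) = (K + K) - 1 = 2*K - 1 = -1 + 2*K)
I(F, B) = 1 (I(F, B) = (B + F)/(B + F) = 1)
I(29, Y(8))*x(2, -5) = 1*(-1 + 2*2) = 1*(-1 + 4) = 1*3 = 3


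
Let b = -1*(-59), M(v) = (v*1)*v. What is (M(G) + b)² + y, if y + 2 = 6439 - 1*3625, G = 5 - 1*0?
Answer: 9868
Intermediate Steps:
G = 5 (G = 5 + 0 = 5)
M(v) = v² (M(v) = v*v = v²)
y = 2812 (y = -2 + (6439 - 1*3625) = -2 + (6439 - 3625) = -2 + 2814 = 2812)
b = 59
(M(G) + b)² + y = (5² + 59)² + 2812 = (25 + 59)² + 2812 = 84² + 2812 = 7056 + 2812 = 9868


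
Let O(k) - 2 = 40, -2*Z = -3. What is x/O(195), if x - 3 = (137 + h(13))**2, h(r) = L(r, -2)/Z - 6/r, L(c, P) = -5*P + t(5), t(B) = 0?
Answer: 2228342/4563 ≈ 488.35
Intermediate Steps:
Z = 3/2 (Z = -1/2*(-3) = 3/2 ≈ 1.5000)
L(c, P) = -5*P (L(c, P) = -5*P + 0 = -5*P)
O(k) = 42 (O(k) = 2 + 40 = 42)
h(r) = 20/3 - 6/r (h(r) = (-5*(-2))/(3/2) - 6/r = 10*(2/3) - 6/r = 20/3 - 6/r)
x = 31196788/1521 (x = 3 + (137 + (20/3 - 6/13))**2 = 3 + (137 + 242/39)**2 = 3 + (5585/39)**2 = 3 + 31192225/1521 = 31196788/1521 ≈ 20511.)
x/O(195) = (31196788/1521)/42 = (31196788/1521)*(1/42) = 2228342/4563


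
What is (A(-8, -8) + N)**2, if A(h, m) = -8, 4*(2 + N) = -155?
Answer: 38025/16 ≈ 2376.6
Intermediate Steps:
N = -163/4 (N = -2 + (1/4)*(-155) = -2 - 155/4 = -163/4 ≈ -40.750)
(A(-8, -8) + N)**2 = (-8 - 163/4)**2 = (-195/4)**2 = 38025/16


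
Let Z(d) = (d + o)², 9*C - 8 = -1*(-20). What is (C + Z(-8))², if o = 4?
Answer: 29584/81 ≈ 365.23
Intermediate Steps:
C = 28/9 (C = 8/9 + (-1*(-20))/9 = 8/9 + (⅑)*20 = 8/9 + 20/9 = 28/9 ≈ 3.1111)
Z(d) = (4 + d)² (Z(d) = (d + 4)² = (4 + d)²)
(C + Z(-8))² = (28/9 + (4 - 8)²)² = (28/9 + (-4)²)² = (28/9 + 16)² = (172/9)² = 29584/81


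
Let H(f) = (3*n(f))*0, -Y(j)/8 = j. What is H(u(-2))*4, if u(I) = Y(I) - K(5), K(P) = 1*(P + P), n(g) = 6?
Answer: 0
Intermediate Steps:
Y(j) = -8*j
K(P) = 2*P (K(P) = 1*(2*P) = 2*P)
u(I) = -10 - 8*I (u(I) = -8*I - 2*5 = -8*I - 1*10 = -8*I - 10 = -10 - 8*I)
H(f) = 0 (H(f) = (3*6)*0 = 18*0 = 0)
H(u(-2))*4 = 0*4 = 0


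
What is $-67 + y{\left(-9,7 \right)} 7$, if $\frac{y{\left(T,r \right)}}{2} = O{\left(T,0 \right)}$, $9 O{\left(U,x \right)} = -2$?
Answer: $- \frac{631}{9} \approx -70.111$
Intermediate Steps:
$O{\left(U,x \right)} = - \frac{2}{9}$ ($O{\left(U,x \right)} = \frac{1}{9} \left(-2\right) = - \frac{2}{9}$)
$y{\left(T,r \right)} = - \frac{4}{9}$ ($y{\left(T,r \right)} = 2 \left(- \frac{2}{9}\right) = - \frac{4}{9}$)
$-67 + y{\left(-9,7 \right)} 7 = -67 - \frac{28}{9} = - \frac{631}{9}$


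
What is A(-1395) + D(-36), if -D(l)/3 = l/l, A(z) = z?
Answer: -1398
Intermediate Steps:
D(l) = -3 (D(l) = -3*l/l = -3*1 = -3)
A(-1395) + D(-36) = -1395 - 3 = -1398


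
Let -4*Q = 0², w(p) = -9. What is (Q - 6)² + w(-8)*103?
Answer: -891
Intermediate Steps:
Q = 0 (Q = -¼*0² = -¼*0 = 0)
(Q - 6)² + w(-8)*103 = (0 - 6)² - 9*103 = (-6)² - 927 = 36 - 927 = -891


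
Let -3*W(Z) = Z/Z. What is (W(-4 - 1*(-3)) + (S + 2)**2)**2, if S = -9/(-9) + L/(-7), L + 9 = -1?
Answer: 8031556/21609 ≈ 371.68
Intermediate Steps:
L = -10 (L = -9 - 1 = -10)
S = 17/7 (S = -9/(-9) - 10/(-7) = -9*(-1/9) - 10*(-1/7) = 1 + 10/7 = 17/7 ≈ 2.4286)
W(Z) = -1/3 (W(Z) = -Z/(3*Z) = -1/3*1 = -1/3)
(W(-4 - 1*(-3)) + (S + 2)**2)**2 = (-1/3 + (17/7 + 2)**2)**2 = (-1/3 + (31/7)**2)**2 = (-1/3 + 961/49)**2 = (2834/147)**2 = 8031556/21609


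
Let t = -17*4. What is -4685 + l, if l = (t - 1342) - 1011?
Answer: -7106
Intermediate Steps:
t = -68
l = -2421 (l = (-68 - 1342) - 1011 = -1410 - 1011 = -2421)
-4685 + l = -4685 - 2421 = -7106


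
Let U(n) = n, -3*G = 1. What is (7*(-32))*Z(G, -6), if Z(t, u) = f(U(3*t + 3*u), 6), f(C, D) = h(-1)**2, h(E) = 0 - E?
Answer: -224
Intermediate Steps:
G = -1/3 (G = -1/3*1 = -1/3 ≈ -0.33333)
h(E) = -E
f(C, D) = 1 (f(C, D) = (-1*(-1))**2 = 1**2 = 1)
Z(t, u) = 1
(7*(-32))*Z(G, -6) = (7*(-32))*1 = -224*1 = -224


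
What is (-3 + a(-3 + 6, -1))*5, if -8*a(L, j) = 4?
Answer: -35/2 ≈ -17.500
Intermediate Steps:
a(L, j) = -½ (a(L, j) = -⅛*4 = -½)
(-3 + a(-3 + 6, -1))*5 = (-3 - ½)*5 = -7/2*5 = -35/2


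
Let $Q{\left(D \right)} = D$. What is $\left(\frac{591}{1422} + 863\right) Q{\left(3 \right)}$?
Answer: $\frac{409259}{158} \approx 2590.2$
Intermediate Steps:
$\left(\frac{591}{1422} + 863\right) Q{\left(3 \right)} = \left(\frac{591}{1422} + 863\right) 3 = \left(591 \cdot \frac{1}{1422} + 863\right) 3 = \left(\frac{197}{474} + 863\right) 3 = \frac{409259}{474} \cdot 3 = \frac{409259}{158}$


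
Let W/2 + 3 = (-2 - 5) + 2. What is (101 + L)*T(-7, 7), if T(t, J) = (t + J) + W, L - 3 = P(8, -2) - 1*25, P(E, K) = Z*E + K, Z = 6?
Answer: -2000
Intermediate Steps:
P(E, K) = K + 6*E (P(E, K) = 6*E + K = K + 6*E)
W = -16 (W = -6 + 2*((-2 - 5) + 2) = -6 + 2*(-7 + 2) = -6 + 2*(-5) = -6 - 10 = -16)
L = 24 (L = 3 + ((-2 + 6*8) - 1*25) = 3 + ((-2 + 48) - 25) = 3 + (46 - 25) = 3 + 21 = 24)
T(t, J) = -16 + J + t (T(t, J) = (t + J) - 16 = (J + t) - 16 = -16 + J + t)
(101 + L)*T(-7, 7) = (101 + 24)*(-16 + 7 - 7) = 125*(-16) = -2000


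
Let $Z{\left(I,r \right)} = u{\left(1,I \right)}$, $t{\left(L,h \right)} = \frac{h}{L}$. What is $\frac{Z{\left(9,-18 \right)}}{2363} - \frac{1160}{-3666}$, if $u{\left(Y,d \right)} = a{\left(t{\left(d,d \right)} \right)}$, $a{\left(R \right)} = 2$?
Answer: $\frac{1374206}{4331379} \approx 0.31727$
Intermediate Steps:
$u{\left(Y,d \right)} = 2$
$Z{\left(I,r \right)} = 2$
$\frac{Z{\left(9,-18 \right)}}{2363} - \frac{1160}{-3666} = \frac{2}{2363} - \frac{1160}{-3666} = 2 \cdot \frac{1}{2363} - - \frac{580}{1833} = \frac{2}{2363} + \frac{580}{1833} = \frac{1374206}{4331379}$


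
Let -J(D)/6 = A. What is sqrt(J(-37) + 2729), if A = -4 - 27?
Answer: sqrt(2915) ≈ 53.991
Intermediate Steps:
A = -31
J(D) = 186 (J(D) = -6*(-31) = 186)
sqrt(J(-37) + 2729) = sqrt(186 + 2729) = sqrt(2915)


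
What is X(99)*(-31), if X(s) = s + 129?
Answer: -7068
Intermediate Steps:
X(s) = 129 + s
X(99)*(-31) = (129 + 99)*(-31) = 228*(-31) = -7068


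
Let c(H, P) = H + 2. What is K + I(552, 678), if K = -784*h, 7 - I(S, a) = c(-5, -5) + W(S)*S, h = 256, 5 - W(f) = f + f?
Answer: 405954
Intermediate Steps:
c(H, P) = 2 + H
W(f) = 5 - 2*f (W(f) = 5 - (f + f) = 5 - 2*f)
I(S, a) = 10 - S*(5 - 2*S) (I(S, a) = 7 - ((2 - 5) + (5 - 2*S)*S) = 7 - (-3 + S*(5 - 2*S)) = 7 + (3 - S*(5 - 2*S)) = 10 - S*(5 - 2*S))
K = -200704 (K = -784*256 = -200704)
K + I(552, 678) = -200704 + (10 + 552*(-5 + 2*552)) = -200704 + (10 + 552*(-5 + 1104)) = -200704 + (10 + 552*1099) = -200704 + (10 + 606648) = -200704 + 606658 = 405954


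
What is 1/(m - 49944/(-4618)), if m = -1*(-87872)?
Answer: 2309/202921420 ≈ 1.1379e-5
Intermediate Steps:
m = 87872
1/(m - 49944/(-4618)) = 1/(87872 - 49944/(-4618)) = 1/(87872 - 49944*(-1/4618)) = 1/(87872 + 24972/2309) = 1/(202921420/2309) = 2309/202921420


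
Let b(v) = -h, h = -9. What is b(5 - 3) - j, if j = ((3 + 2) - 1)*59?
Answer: -227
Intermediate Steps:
b(v) = 9 (b(v) = -1*(-9) = 9)
j = 236 (j = (5 - 1)*59 = 4*59 = 236)
b(5 - 3) - j = 9 - 1*236 = 9 - 236 = -227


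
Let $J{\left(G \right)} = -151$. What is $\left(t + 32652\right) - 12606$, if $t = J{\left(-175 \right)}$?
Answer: $19895$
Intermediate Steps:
$t = -151$
$\left(t + 32652\right) - 12606 = \left(-151 + 32652\right) - 12606 = 32501 - 12606 = 19895$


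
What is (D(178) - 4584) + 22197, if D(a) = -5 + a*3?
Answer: 18142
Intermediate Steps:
D(a) = -5 + 3*a
(D(178) - 4584) + 22197 = ((-5 + 3*178) - 4584) + 22197 = ((-5 + 534) - 4584) + 22197 = (529 - 4584) + 22197 = -4055 + 22197 = 18142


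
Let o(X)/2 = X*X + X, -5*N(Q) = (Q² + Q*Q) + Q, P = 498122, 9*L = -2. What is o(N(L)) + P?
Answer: 3268178774/6561 ≈ 4.9812e+5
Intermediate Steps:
L = -2/9 (L = (⅑)*(-2) = -2/9 ≈ -0.22222)
N(Q) = -2*Q²/5 - Q/5 (N(Q) = -((Q² + Q*Q) + Q)/5 = -((Q² + Q²) + Q)/5 = -(2*Q² + Q)/5 = -(Q + 2*Q²)/5 = -2*Q²/5 - Q/5)
o(X) = 2*X + 2*X² (o(X) = 2*(X*X + X) = 2*(X² + X) = 2*(X + X²) = 2*X + 2*X²)
o(N(L)) + P = 2*(-⅕*(-2/9)*(1 + 2*(-2/9)))*(1 - ⅕*(-2/9)*(1 + 2*(-2/9))) + 498122 = 2*(-⅕*(-2/9)*(1 - 4/9))*(1 - ⅕*(-2/9)*(1 - 4/9)) + 498122 = 2*(-⅕*(-2/9)*5/9)*(1 - ⅕*(-2/9)*5/9) + 498122 = 2*(2/81)*(1 + 2/81) + 498122 = 2*(2/81)*(83/81) + 498122 = 332/6561 + 498122 = 3268178774/6561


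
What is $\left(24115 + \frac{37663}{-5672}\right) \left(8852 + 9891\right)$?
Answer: $\frac{2562966870431}{5672} \approx 4.5186 \cdot 10^{8}$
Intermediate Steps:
$\left(24115 + \frac{37663}{-5672}\right) \left(8852 + 9891\right) = \left(24115 + 37663 \left(- \frac{1}{5672}\right)\right) 18743 = \left(24115 - \frac{37663}{5672}\right) 18743 = \frac{136742617}{5672} \cdot 18743 = \frac{2562966870431}{5672}$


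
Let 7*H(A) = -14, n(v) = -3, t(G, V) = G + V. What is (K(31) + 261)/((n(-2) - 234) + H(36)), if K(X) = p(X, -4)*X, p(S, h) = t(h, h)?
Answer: -13/239 ≈ -0.054393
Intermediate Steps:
p(S, h) = 2*h (p(S, h) = h + h = 2*h)
H(A) = -2 (H(A) = (1/7)*(-14) = -2)
K(X) = -8*X (K(X) = (2*(-4))*X = -8*X)
(K(31) + 261)/((n(-2) - 234) + H(36)) = (-8*31 + 261)/((-3 - 234) - 2) = (-248 + 261)/(-237 - 2) = 13/(-239) = 13*(-1/239) = -13/239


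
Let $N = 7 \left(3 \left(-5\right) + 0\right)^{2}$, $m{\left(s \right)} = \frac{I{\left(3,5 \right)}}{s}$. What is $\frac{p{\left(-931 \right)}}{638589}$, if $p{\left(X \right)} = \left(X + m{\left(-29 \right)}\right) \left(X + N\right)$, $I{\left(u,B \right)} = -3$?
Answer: $- \frac{2483632}{2645583} \approx -0.93878$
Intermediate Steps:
$m{\left(s \right)} = - \frac{3}{s}$
$N = 1575$ ($N = 7 \left(-15 + 0\right)^{2} = 7 \left(-15\right)^{2} = 7 \cdot 225 = 1575$)
$p{\left(X \right)} = \left(1575 + X\right) \left(\frac{3}{29} + X\right)$ ($p{\left(X \right)} = \left(X - \frac{3}{-29}\right) \left(X + 1575\right) = \left(X - - \frac{3}{29}\right) \left(1575 + X\right) = \left(X + \frac{3}{29}\right) \left(1575 + X\right) = \left(\frac{3}{29} + X\right) \left(1575 + X\right) = \left(1575 + X\right) \left(\frac{3}{29} + X\right)$)
$\frac{p{\left(-931 \right)}}{638589} = \frac{\frac{4725}{29} + \left(-931\right)^{2} + \frac{45678}{29} \left(-931\right)}{638589} = \left(\frac{4725}{29} + 866761 - \frac{42526218}{29}\right) \frac{1}{638589} = \left(- \frac{17385424}{29}\right) \frac{1}{638589} = - \frac{2483632}{2645583}$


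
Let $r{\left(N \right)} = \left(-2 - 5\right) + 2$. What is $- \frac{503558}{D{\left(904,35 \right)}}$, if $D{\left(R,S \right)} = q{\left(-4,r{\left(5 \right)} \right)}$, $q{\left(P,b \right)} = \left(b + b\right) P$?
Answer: $- \frac{251779}{20} \approx -12589.0$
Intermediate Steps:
$r{\left(N \right)} = -5$ ($r{\left(N \right)} = -7 + 2 = -5$)
$q{\left(P,b \right)} = 2 P b$ ($q{\left(P,b \right)} = 2 b P = 2 P b$)
$D{\left(R,S \right)} = 40$ ($D{\left(R,S \right)} = 2 \left(-4\right) \left(-5\right) = 40$)
$- \frac{503558}{D{\left(904,35 \right)}} = - \frac{503558}{40} = \left(-503558\right) \frac{1}{40} = - \frac{251779}{20}$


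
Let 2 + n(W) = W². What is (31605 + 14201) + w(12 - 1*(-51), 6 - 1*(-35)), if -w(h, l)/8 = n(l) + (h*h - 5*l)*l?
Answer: -1202218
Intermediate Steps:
n(W) = -2 + W²
w(h, l) = 16 - 8*l² - 8*l*(h² - 5*l) (w(h, l) = -8*((-2 + l²) + (h*h - 5*l)*l) = -8*((-2 + l²) + (h² - 5*l)*l) = -8*((-2 + l²) + l*(h² - 5*l)) = -8*(-2 + l² + l*(h² - 5*l)) = 16 - 8*l² - 8*l*(h² - 5*l))
(31605 + 14201) + w(12 - 1*(-51), 6 - 1*(-35)) = (31605 + 14201) + (16 + 32*(6 - 1*(-35))² - 8*(6 - 1*(-35))*(12 - 1*(-51))²) = 45806 + (16 + 32*(6 + 35)² - 8*(6 + 35)*(12 + 51)²) = 45806 + (16 + 32*41² - 8*41*63²) = 45806 + (16 + 32*1681 - 8*41*3969) = 45806 + (16 + 53792 - 1301832) = 45806 - 1248024 = -1202218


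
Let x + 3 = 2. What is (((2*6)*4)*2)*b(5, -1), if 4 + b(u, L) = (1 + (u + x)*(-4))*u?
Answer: -7584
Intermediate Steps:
x = -1 (x = -3 + 2 = -1)
b(u, L) = -4 + u*(5 - 4*u) (b(u, L) = -4 + (1 + (u - 1)*(-4))*u = -4 + (1 + (-1 + u)*(-4))*u = -4 + (1 + (4 - 4*u))*u = -4 + (5 - 4*u)*u = -4 + u*(5 - 4*u))
(((2*6)*4)*2)*b(5, -1) = (((2*6)*4)*2)*(-4 - 4*5**2 + 5*5) = ((12*4)*2)*(-4 - 4*25 + 25) = (48*2)*(-4 - 100 + 25) = 96*(-79) = -7584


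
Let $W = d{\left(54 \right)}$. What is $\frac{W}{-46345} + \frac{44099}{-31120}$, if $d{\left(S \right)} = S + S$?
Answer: $- \frac{409425823}{288451280} \approx -1.4194$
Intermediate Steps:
$d{\left(S \right)} = 2 S$
$W = 108$ ($W = 2 \cdot 54 = 108$)
$\frac{W}{-46345} + \frac{44099}{-31120} = \frac{108}{-46345} + \frac{44099}{-31120} = 108 \left(- \frac{1}{46345}\right) + 44099 \left(- \frac{1}{31120}\right) = - \frac{108}{46345} - \frac{44099}{31120} = - \frac{409425823}{288451280}$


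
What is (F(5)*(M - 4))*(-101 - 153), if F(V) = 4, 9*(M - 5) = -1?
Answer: -8128/9 ≈ -903.11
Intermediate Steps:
M = 44/9 (M = 5 + (1/9)*(-1) = 5 - 1/9 = 44/9 ≈ 4.8889)
(F(5)*(M - 4))*(-101 - 153) = (4*(44/9 - 4))*(-101 - 153) = (4*(8/9))*(-254) = (32/9)*(-254) = -8128/9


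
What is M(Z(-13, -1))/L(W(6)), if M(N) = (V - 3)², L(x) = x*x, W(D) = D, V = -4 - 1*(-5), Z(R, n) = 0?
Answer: ⅑ ≈ 0.11111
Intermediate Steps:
V = 1 (V = -4 + 5 = 1)
L(x) = x²
M(N) = 4 (M(N) = (1 - 3)² = (-2)² = 4)
M(Z(-13, -1))/L(W(6)) = 4/(6²) = 4/36 = 4*(1/36) = ⅑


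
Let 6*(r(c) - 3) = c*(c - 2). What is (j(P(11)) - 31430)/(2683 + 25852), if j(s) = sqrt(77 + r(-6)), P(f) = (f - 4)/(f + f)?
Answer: -6286/5707 + 2*sqrt(22)/28535 ≈ -1.1011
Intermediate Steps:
r(c) = 3 + c*(-2 + c)/6 (r(c) = 3 + (c*(c - 2))/6 = 3 + (c*(-2 + c))/6 = 3 + c*(-2 + c)/6)
P(f) = (-4 + f)/(2*f) (P(f) = (-4 + f)/((2*f)) = (-4 + f)*(1/(2*f)) = (-4 + f)/(2*f))
j(s) = 2*sqrt(22) (j(s) = sqrt(77 + (3 - 1/3*(-6) + (1/6)*(-6)**2)) = sqrt(77 + (3 + 2 + (1/6)*36)) = sqrt(77 + (3 + 2 + 6)) = sqrt(77 + 11) = sqrt(88) = 2*sqrt(22))
(j(P(11)) - 31430)/(2683 + 25852) = (2*sqrt(22) - 31430)/(2683 + 25852) = (-31430 + 2*sqrt(22))/28535 = (-31430 + 2*sqrt(22))*(1/28535) = -6286/5707 + 2*sqrt(22)/28535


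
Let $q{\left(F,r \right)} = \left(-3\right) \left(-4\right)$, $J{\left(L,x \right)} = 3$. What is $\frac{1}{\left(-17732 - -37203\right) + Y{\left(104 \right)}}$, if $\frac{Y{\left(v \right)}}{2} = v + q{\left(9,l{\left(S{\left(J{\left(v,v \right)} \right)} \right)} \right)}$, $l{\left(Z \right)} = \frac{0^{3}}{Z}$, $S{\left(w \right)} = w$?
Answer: $\frac{1}{19703} \approx 5.0754 \cdot 10^{-5}$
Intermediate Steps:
$l{\left(Z \right)} = 0$ ($l{\left(Z \right)} = \frac{0}{Z} = 0$)
$q{\left(F,r \right)} = 12$
$Y{\left(v \right)} = 24 + 2 v$ ($Y{\left(v \right)} = 2 \left(v + 12\right) = 2 \left(12 + v\right) = 24 + 2 v$)
$\frac{1}{\left(-17732 - -37203\right) + Y{\left(104 \right)}} = \frac{1}{\left(-17732 - -37203\right) + \left(24 + 2 \cdot 104\right)} = \frac{1}{\left(-17732 + 37203\right) + \left(24 + 208\right)} = \frac{1}{19471 + 232} = \frac{1}{19703}$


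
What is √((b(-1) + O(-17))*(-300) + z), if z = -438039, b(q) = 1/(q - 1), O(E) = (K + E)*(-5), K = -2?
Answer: 3*I*√51821 ≈ 682.93*I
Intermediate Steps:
O(E) = 10 - 5*E (O(E) = (-2 + E)*(-5) = 10 - 5*E)
b(q) = 1/(-1 + q)
√((b(-1) + O(-17))*(-300) + z) = √((1/(-1 - 1) + (10 - 5*(-17)))*(-300) - 438039) = √((1/(-2) + (10 + 85))*(-300) - 438039) = √((-½ + 95)*(-300) - 438039) = √((189/2)*(-300) - 438039) = √(-28350 - 438039) = √(-466389) = 3*I*√51821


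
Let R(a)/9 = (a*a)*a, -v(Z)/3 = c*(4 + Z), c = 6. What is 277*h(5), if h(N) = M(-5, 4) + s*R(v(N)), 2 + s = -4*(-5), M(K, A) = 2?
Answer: -190783066918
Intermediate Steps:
v(Z) = -72 - 18*Z (v(Z) = -18*(4 + Z) = -3*(24 + 6*Z) = -72 - 18*Z)
R(a) = 9*a³ (R(a) = 9*((a*a)*a) = 9*(a²*a) = 9*a³)
s = 18 (s = -2 - 4*(-5) = -2 + 20 = 18)
h(N) = 2 + 162*(-72 - 18*N)³ (h(N) = 2 + 18*(9*(-72 - 18*N)³) = 2 + 162*(-72 - 18*N)³)
277*h(5) = 277*(2 - 944784*(4 + 5)³) = 277*(2 - 944784*9³) = 277*(2 - 944784*729) = 277*(2 - 688747536) = 277*(-688747534) = -190783066918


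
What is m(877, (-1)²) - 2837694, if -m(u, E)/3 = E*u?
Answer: -2840325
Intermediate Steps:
m(u, E) = -3*E*u
m(877, (-1)²) - 2837694 = -3*(-1)²*877 - 2837694 = -3*1*877 - 2837694 = -2631 - 2837694 = -2840325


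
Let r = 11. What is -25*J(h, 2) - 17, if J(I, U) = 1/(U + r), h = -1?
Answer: -246/13 ≈ -18.923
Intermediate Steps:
J(I, U) = 1/(11 + U) (J(I, U) = 1/(U + 11) = 1/(11 + U))
-25*J(h, 2) - 17 = -25/(11 + 2) - 17 = -25/13 - 17 = -246/13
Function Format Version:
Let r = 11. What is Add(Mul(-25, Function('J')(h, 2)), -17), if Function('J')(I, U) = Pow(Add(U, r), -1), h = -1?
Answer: Rational(-246, 13) ≈ -18.923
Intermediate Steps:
Function('J')(I, U) = Pow(Add(11, U), -1) (Function('J')(I, U) = Pow(Add(U, 11), -1) = Pow(Add(11, U), -1))
Add(Mul(-25, Function('J')(h, 2)), -17) = Add(Mul(-25, Pow(Add(11, 2), -1)), -17) = Add(Mul(-25, Pow(13, -1)), -17) = Add(Mul(-25, Rational(1, 13)), -17) = Add(Rational(-25, 13), -17) = Rational(-246, 13)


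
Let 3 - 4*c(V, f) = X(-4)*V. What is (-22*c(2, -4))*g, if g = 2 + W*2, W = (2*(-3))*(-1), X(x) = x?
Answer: -847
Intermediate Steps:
W = 6 (W = -6*(-1) = 6)
c(V, f) = 3/4 + V (c(V, f) = 3/4 - (-1)*V = 3/4 + V)
g = 14 (g = 2 + 6*2 = 2 + 12 = 14)
(-22*c(2, -4))*g = -22*(3/4 + 2)*14 = -22*11/4*14 = -121/2*14 = -847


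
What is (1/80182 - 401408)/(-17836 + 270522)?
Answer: -32185696255/20260868852 ≈ -1.5886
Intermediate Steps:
(1/80182 - 401408)/(-17836 + 270522) = (1/80182 - 401408)/252686 = -32185696255/80182*1/252686 = -32185696255/20260868852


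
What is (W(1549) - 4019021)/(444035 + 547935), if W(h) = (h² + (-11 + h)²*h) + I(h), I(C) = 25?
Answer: 3662453161/991970 ≈ 3692.1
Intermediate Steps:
W(h) = 25 + h² + h*(-11 + h)² (W(h) = (h² + (-11 + h)²*h) + 25 = (h² + h*(-11 + h)²) + 25 = 25 + h² + h*(-11 + h)²)
(W(1549) - 4019021)/(444035 + 547935) = ((25 + 1549² + 1549*(-11 + 1549)²) - 4019021)/(444035 + 547935) = ((25 + 2399401 + 1549*1538²) - 4019021)/991970 = ((25 + 2399401 + 1549*2365444) - 4019021)*(1/991970) = ((25 + 2399401 + 3664072756) - 4019021)*(1/991970) = (3666472182 - 4019021)*(1/991970) = 3662453161*(1/991970) = 3662453161/991970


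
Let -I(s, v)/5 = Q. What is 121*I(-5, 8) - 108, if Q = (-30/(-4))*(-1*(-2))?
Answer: -9183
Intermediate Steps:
Q = 15 (Q = -30*(-1)/4*2 = -5*(-3/2)*2 = (15/2)*2 = 15)
I(s, v) = -75 (I(s, v) = -5*15 = -75)
121*I(-5, 8) - 108 = 121*(-75) - 108 = -9075 - 108 = -9183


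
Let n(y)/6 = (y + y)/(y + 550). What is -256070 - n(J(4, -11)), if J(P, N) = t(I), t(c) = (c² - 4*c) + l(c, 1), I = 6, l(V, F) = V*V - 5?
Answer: -151850026/593 ≈ -2.5607e+5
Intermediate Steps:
l(V, F) = -5 + V² (l(V, F) = V² - 5 = -5 + V²)
t(c) = -5 - 4*c + 2*c² (t(c) = (c² - 4*c) + (-5 + c²) = -5 - 4*c + 2*c²)
J(P, N) = 43 (J(P, N) = -5 - 4*6 + 2*6² = -5 - 24 + 2*36 = -5 - 24 + 72 = 43)
n(y) = 12*y/(550 + y) (n(y) = 6*((y + y)/(y + 550)) = 6*((2*y)/(550 + y)) = 6*(2*y/(550 + y)) = 12*y/(550 + y))
-256070 - n(J(4, -11)) = -256070 - 12*43/(550 + 43) = -256070 - 12*43/593 = -256070 - 1*516/593 = -256070 - 516/593 = -151850026/593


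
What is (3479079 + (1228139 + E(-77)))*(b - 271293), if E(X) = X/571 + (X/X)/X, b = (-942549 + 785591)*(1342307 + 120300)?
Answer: -47511938329621266437494/43967 ≈ -1.0806e+18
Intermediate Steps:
b = -229567869506 (b = -156958*1462607 = -229567869506)
E(X) = 1/X + X/571 (E(X) = X*(1/571) + 1/X = X/571 + 1/X = 1/X + X/571)
(3479079 + (1228139 + E(-77)))*(b - 271293) = (3479079 + (1228139 + (1/(-77) + (1/571)*(-77))))*(-229567869506 - 271293) = (3479079 + (1228139 + (-1/77 - 77/571)))*(-229568140799) = (3479079 + (1228139 - 6500/43967))*(-229568140799) = (3479079 + 53997580913/43967)*(-229568140799) = (206962247306/43967)*(-229568140799) = -47511938329621266437494/43967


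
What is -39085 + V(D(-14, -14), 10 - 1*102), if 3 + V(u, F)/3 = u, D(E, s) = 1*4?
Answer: -39082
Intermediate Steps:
D(E, s) = 4
V(u, F) = -9 + 3*u
-39085 + V(D(-14, -14), 10 - 1*102) = -39085 + (-9 + 3*4) = -39085 + (-9 + 12) = -39085 + 3 = -39082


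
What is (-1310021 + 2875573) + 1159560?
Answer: 2725112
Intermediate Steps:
(-1310021 + 2875573) + 1159560 = 1565552 + 1159560 = 2725112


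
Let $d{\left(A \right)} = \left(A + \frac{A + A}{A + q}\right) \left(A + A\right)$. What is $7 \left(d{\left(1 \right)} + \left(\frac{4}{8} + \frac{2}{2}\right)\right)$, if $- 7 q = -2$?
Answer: $\frac{833}{18} \approx 46.278$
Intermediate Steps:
$q = \frac{2}{7}$ ($q = \left(- \frac{1}{7}\right) \left(-2\right) = \frac{2}{7} \approx 0.28571$)
$d{\left(A \right)} = 2 A \left(A + \frac{2 A}{\frac{2}{7} + A}\right)$ ($d{\left(A \right)} = \left(A + \frac{A + A}{A + \frac{2}{7}}\right) \left(A + A\right) = \left(A + \frac{2 A}{\frac{2}{7} + A}\right) 2 A = 2 A \left(A + \frac{2 A}{\frac{2}{7} + A}\right)$)
$7 \left(d{\left(1 \right)} + \left(\frac{4}{8} + \frac{2}{2}\right)\right) = 7 \left(\frac{1^{2} \left(32 + 14 \cdot 1\right)}{2 + 7 \cdot 1} + \left(\frac{4}{8} + \frac{2}{2}\right)\right) = 7 \left(1 \frac{1}{2 + 7} \left(32 + 14\right) + \left(4 \cdot \frac{1}{8} + 2 \cdot \frac{1}{2}\right)\right) = 7 \left(1 \cdot \frac{1}{9} \cdot 46 + \left(\frac{1}{2} + 1\right)\right) = 7 \left(1 \cdot \frac{1}{9} \cdot 46 + \frac{3}{2}\right) = 7 \left(\frac{46}{9} + \frac{3}{2}\right) = 7 \cdot \frac{119}{18} = \frac{833}{18}$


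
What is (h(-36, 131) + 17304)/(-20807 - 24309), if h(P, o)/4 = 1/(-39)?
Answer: -168713/439881 ≈ -0.38354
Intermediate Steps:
h(P, o) = -4/39 (h(P, o) = 4/(-39) = 4*(-1/39) = -4/39)
(h(-36, 131) + 17304)/(-20807 - 24309) = (-4/39 + 17304)/(-20807 - 24309) = (674852/39)/(-45116) = (674852/39)*(-1/45116) = -168713/439881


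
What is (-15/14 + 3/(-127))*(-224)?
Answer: 31152/127 ≈ 245.29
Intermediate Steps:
(-15/14 + 3/(-127))*(-224) = (-15*1/14 + 3*(-1/127))*(-224) = (-15/14 - 3/127)*(-224) = -1947/1778*(-224) = 31152/127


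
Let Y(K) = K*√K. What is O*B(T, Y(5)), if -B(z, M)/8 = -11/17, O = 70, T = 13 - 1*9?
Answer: 6160/17 ≈ 362.35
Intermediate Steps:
T = 4 (T = 13 - 9 = 4)
Y(K) = K^(3/2)
B(z, M) = 88/17 (B(z, M) = -(-88)/17 = -8*(-11/17) = 88/17)
O*B(T, Y(5)) = 70*(88/17) = 6160/17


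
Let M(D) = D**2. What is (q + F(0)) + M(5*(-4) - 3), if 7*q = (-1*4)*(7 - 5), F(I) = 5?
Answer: 3730/7 ≈ 532.86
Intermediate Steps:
q = -8/7 (q = ((-1*4)*(7 - 5))/7 = (-4*2)/7 = (1/7)*(-8) = -8/7 ≈ -1.1429)
(q + F(0)) + M(5*(-4) - 3) = (-8/7 + 5) + (5*(-4) - 3)**2 = 27/7 + (-20 - 3)**2 = 27/7 + (-23)**2 = 27/7 + 529 = 3730/7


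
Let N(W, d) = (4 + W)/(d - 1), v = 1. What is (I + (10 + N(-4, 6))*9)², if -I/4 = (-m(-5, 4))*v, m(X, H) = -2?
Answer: 6724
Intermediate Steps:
N(W, d) = (4 + W)/(-1 + d)
I = -8 (I = -4*(-1*(-2)) = -8 ≈ -8.0000)
(I + (10 + N(-4, 6))*9)² = (-8 + (10 + (4 - 4)/(-1 + 6))*9)² = (-8 + (10 + 0/5)*9)² = (-8 + (10 + (⅕)*0)*9)² = (-8 + (10 + 0)*9)² = (-8 + 10*9)² = (-8 + 90)² = 82² = 6724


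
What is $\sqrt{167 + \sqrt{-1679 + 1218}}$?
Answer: $\sqrt{167 + i \sqrt{461}} \approx 12.949 + 0.82903 i$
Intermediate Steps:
$\sqrt{167 + \sqrt{-1679 + 1218}} = \sqrt{167 + \sqrt{-461}} = \sqrt{167 + i \sqrt{461}}$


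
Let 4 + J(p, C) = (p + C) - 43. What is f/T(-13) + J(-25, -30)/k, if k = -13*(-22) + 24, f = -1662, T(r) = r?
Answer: 256947/2015 ≈ 127.52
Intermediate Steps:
J(p, C) = -47 + C + p (J(p, C) = -4 + ((p + C) - 43) = -4 + ((C + p) - 43) = -4 + (-43 + C + p) = -47 + C + p)
k = 310 (k = 286 + 24 = 310)
f/T(-13) + J(-25, -30)/k = -1662/(-13) + (-47 - 30 - 25)/310 = -1662*(-1/13) - 102*1/310 = 1662/13 - 51/155 = 256947/2015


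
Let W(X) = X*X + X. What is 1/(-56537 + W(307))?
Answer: 1/38019 ≈ 2.6303e-5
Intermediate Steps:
W(X) = X + X**2 (W(X) = X**2 + X = X + X**2)
1/(-56537 + W(307)) = 1/(-56537 + 307*(1 + 307)) = 1/(-56537 + 307*308) = 1/(-56537 + 94556) = 1/38019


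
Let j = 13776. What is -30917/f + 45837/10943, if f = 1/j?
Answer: -4660761448419/10943 ≈ -4.2591e+8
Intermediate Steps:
f = 1/13776 ≈ 7.2590e-5
-30917/f + 45837/10943 = -30917/1/13776 + 45837/10943 = -30917*13776 + 45837*(1/10943) = -425912592 + 45837/10943 = -4660761448419/10943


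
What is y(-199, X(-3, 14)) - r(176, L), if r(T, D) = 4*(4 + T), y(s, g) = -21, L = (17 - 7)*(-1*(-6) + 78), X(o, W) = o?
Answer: -741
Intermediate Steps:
L = 840 (L = 10*(6 + 78) = 10*84 = 840)
r(T, D) = 16 + 4*T
y(-199, X(-3, 14)) - r(176, L) = -21 - (16 + 4*176) = -21 - (16 + 704) = -21 - 1*720 = -21 - 720 = -741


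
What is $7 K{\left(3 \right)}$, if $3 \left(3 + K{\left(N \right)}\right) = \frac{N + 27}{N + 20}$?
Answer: $- \frac{413}{23} \approx -17.957$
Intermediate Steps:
$K{\left(N \right)} = -3 + \frac{27 + N}{3 \left(20 + N\right)}$ ($K{\left(N \right)} = -3 + \frac{\left(N + 27\right) \frac{1}{N + 20}}{3} = -3 + \frac{\left(27 + N\right) \frac{1}{20 + N}}{3} = -3 + \frac{\frac{1}{20 + N} \left(27 + N\right)}{3} = -3 + \frac{27 + N}{3 \left(20 + N\right)}$)
$7 K{\left(3 \right)} = 7 \frac{-153 - 24}{3 \left(20 + 3\right)} = 7 \frac{-153 - 24}{3 \cdot 23} = 7 \cdot \frac{1}{3} \cdot \frac{1}{23} \left(-177\right) = 7 \left(- \frac{59}{23}\right) = - \frac{413}{23}$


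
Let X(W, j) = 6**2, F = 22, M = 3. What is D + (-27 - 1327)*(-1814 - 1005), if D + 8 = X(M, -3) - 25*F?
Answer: 3816404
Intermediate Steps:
X(W, j) = 36
D = -522 (D = -8 + (36 - 25*22) = -8 + (36 - 550) = -8 - 514 = -522)
D + (-27 - 1327)*(-1814 - 1005) = -522 + (-27 - 1327)*(-1814 - 1005) = -522 - 1354*(-2819) = -522 + 3816926 = 3816404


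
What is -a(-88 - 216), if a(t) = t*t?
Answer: -92416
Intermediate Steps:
a(t) = t²
-a(-88 - 216) = -(-88 - 216)² = -1*(-304)² = -1*92416 = -92416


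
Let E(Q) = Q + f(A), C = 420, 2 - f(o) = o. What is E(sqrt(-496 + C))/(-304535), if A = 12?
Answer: 2/60907 - 2*I*sqrt(19)/304535 ≈ 3.2837e-5 - 2.8627e-5*I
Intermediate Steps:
f(o) = 2 - o
E(Q) = -10 + Q (E(Q) = Q + (2 - 1*12) = Q + (2 - 12) = Q - 10 = -10 + Q)
E(sqrt(-496 + C))/(-304535) = (-10 + sqrt(-496 + 420))/(-304535) = (-10 + sqrt(-76))*(-1/304535) = (-10 + 2*I*sqrt(19))*(-1/304535) = 2/60907 - 2*I*sqrt(19)/304535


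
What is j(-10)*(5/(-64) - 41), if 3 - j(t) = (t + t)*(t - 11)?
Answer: 1096293/64 ≈ 17130.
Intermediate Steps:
j(t) = 3 - 2*t*(-11 + t) (j(t) = 3 - (t + t)*(t - 11) = 3 - 2*t*(-11 + t))
j(-10)*(5/(-64) - 41) = (3 - 2*(-10)**2 + 22*(-10))*(5/(-64) - 41) = (3 - 2*100 - 220)*(5*(-1/64) - 41) = (3 - 200 - 220)*(-5/64 - 41) = -417*(-2629/64) = 1096293/64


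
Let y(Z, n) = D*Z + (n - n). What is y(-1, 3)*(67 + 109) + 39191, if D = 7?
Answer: 37959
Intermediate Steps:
y(Z, n) = 7*Z (y(Z, n) = 7*Z + (n - n) = 7*Z + 0 = 7*Z)
y(-1, 3)*(67 + 109) + 39191 = (7*(-1))*(67 + 109) + 39191 = -7*176 + 39191 = -1232 + 39191 = 37959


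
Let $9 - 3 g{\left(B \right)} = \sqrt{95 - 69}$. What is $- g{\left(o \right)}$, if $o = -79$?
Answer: $-3 + \frac{\sqrt{26}}{3} \approx -1.3003$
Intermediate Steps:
$g{\left(B \right)} = 3 - \frac{\sqrt{26}}{3}$ ($g{\left(B \right)} = 3 - \frac{\sqrt{95 - 69}}{3} = 3 - \frac{\sqrt{26}}{3}$)
$- g{\left(o \right)} = - (3 - \frac{\sqrt{26}}{3}) = -3 + \frac{\sqrt{26}}{3}$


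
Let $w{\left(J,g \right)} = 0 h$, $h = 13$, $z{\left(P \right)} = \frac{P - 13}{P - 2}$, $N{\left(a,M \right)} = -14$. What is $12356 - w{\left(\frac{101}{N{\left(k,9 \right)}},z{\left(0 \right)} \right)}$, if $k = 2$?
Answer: $12356$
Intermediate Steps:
$z{\left(P \right)} = \frac{-13 + P}{-2 + P}$
$w{\left(J,g \right)} = 0$ ($w{\left(J,g \right)} = 0 \cdot 13 = 0$)
$12356 - w{\left(\frac{101}{N{\left(k,9 \right)}},z{\left(0 \right)} \right)} = 12356 - 0 = 12356 + 0 = 12356$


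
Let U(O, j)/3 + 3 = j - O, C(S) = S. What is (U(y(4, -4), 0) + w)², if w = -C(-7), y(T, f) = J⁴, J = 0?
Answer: 4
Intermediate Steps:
y(T, f) = 0 (y(T, f) = 0⁴ = 0)
U(O, j) = -9 - 3*O + 3*j (U(O, j) = -9 + 3*(j - O) = -9 + (-3*O + 3*j) = -9 - 3*O + 3*j)
w = 7 (w = -1*(-7) = 7)
(U(y(4, -4), 0) + w)² = ((-9 - 3*0 + 3*0) + 7)² = ((-9 + 0 + 0) + 7)² = (-9 + 7)² = (-2)² = 4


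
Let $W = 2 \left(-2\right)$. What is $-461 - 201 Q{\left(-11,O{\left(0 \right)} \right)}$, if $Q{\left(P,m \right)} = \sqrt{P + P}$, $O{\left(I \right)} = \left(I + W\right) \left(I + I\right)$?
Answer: $-461 - 201 i \sqrt{22} \approx -461.0 - 942.77 i$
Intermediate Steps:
$W = -4$
$O{\left(I \right)} = 2 I \left(-4 + I\right)$ ($O{\left(I \right)} = \left(I - 4\right) \left(I + I\right) = \left(-4 + I\right) 2 I = 2 I \left(-4 + I\right)$)
$Q{\left(P,m \right)} = \sqrt{2} \sqrt{P}$ ($Q{\left(P,m \right)} = \sqrt{2 P} = \sqrt{2} \sqrt{P}$)
$-461 - 201 Q{\left(-11,O{\left(0 \right)} \right)} = -461 - 201 \sqrt{2} \sqrt{-11} = -461 - 201 \sqrt{2} i \sqrt{11} = -461 - 201 i \sqrt{22}$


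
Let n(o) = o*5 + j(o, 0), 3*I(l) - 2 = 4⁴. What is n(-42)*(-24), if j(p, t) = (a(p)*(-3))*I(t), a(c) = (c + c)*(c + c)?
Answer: 43695792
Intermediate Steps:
a(c) = 4*c² (a(c) = (2*c)*(2*c) = 4*c²)
I(l) = 86 (I(l) = ⅔ + (⅓)*4⁴ = ⅔ + (⅓)*256 = ⅔ + 256/3 = 86)
j(p, t) = -1032*p² (j(p, t) = ((4*p²)*(-3))*86 = -12*p²*86 = -1032*p²)
n(o) = -1032*o² + 5*o (n(o) = o*5 - 1032*o² = 5*o - 1032*o² = -1032*o² + 5*o)
n(-42)*(-24) = -42*(5 - 1032*(-42))*(-24) = -42*(5 + 43344)*(-24) = -42*43349*(-24) = -1820658*(-24) = 43695792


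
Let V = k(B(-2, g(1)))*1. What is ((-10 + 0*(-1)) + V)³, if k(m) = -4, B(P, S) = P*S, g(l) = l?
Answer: -2744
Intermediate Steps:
V = -4 (V = -4*1 = -4)
((-10 + 0*(-1)) + V)³ = ((-10 + 0*(-1)) - 4)³ = ((-10 + 0) - 4)³ = (-10 - 4)³ = (-14)³ = -2744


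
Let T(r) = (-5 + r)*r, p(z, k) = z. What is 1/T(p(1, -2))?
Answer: -1/4 ≈ -0.25000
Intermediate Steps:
T(r) = r*(-5 + r)
1/T(p(1, -2)) = 1/(1*(-5 + 1)) = 1/(1*(-4)) = 1/(-4) = -1/4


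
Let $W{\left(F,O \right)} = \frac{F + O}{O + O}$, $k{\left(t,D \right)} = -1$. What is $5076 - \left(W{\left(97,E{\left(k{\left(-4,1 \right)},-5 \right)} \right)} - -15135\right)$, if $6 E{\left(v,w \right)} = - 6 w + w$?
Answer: $- \frac{503557}{50} \approx -10071.0$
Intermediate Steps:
$E{\left(v,w \right)} = - \frac{5 w}{6}$ ($E{\left(v,w \right)} = \frac{- 6 w + w}{6} = \frac{\left(-5\right) w}{6} = - \frac{5 w}{6}$)
$W{\left(F,O \right)} = \frac{F + O}{2 O}$
$5076 - \left(W{\left(97,E{\left(k{\left(-4,1 \right)},-5 \right)} \right)} - -15135\right) = 5076 - \left(\frac{97 - - \frac{25}{6}}{2 \left(\left(- \frac{5}{6}\right) \left(-5\right)\right)} - -15135\right) = 5076 - \left(\frac{97 + \frac{25}{6}}{2 \cdot \frac{25}{6}} + 15135\right) = 5076 - \left(\frac{1}{2} \cdot \frac{6}{25} \cdot \frac{607}{6} + 15135\right) = 5076 - \left(\frac{607}{50} + 15135\right) = 5076 - \frac{757357}{50} = - \frac{503557}{50}$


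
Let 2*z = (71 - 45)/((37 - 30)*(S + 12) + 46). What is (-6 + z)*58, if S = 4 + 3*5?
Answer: -90770/263 ≈ -345.13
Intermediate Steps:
S = 19 (S = 4 + 15 = 19)
z = 13/263 (z = ((71 - 45)/((37 - 30)*(19 + 12) + 46))/2 = (26/(7*31 + 46))/2 = (26/(217 + 46))/2 = (26/263)/2 = (26*(1/263))/2 = (½)*(26/263) = 13/263 ≈ 0.049430)
(-6 + z)*58 = (-6 + 13/263)*58 = -1565/263*58 = -90770/263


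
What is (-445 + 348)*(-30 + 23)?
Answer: 679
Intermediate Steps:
(-445 + 348)*(-30 + 23) = -97*(-7) = 679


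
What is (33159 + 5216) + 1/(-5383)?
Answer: 206572624/5383 ≈ 38375.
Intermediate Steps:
(33159 + 5216) + 1/(-5383) = 38375 - 1/5383 = 206572624/5383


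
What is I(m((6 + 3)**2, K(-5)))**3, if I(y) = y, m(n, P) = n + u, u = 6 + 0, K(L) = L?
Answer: 658503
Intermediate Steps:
u = 6
m(n, P) = 6 + n (m(n, P) = n + 6 = 6 + n)
I(m((6 + 3)**2, K(-5)))**3 = (6 + (6 + 3)**2)**3 = (6 + 9**2)**3 = (6 + 81)**3 = 87**3 = 658503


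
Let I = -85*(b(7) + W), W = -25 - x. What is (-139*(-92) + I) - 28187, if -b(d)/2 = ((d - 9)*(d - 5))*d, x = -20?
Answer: -19734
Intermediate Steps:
b(d) = -2*d*(-9 + d)*(-5 + d) (b(d) = -2*(d - 9)*(d - 5)*d = -2*(-9 + d)*(-5 + d)*d = -2*d*(-9 + d)*(-5 + d))
W = -5 (W = -25 - 1*(-20) = -25 + 20 = -5)
I = -4335 (I = -85*(2*7*(-45 - 1*7**2 + 14*7) - 5) = -85*(2*7*(-45 - 1*49 + 98) - 5) = -85*(2*7*(-45 - 49 + 98) - 5) = -85*(2*7*4 - 5) = -85*(56 - 5) = -85*51 = -4335)
(-139*(-92) + I) - 28187 = (-139*(-92) - 4335) - 28187 = (12788 - 4335) - 28187 = 8453 - 28187 = -19734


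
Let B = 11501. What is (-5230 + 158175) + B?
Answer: 164446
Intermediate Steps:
(-5230 + 158175) + B = (-5230 + 158175) + 11501 = 152945 + 11501 = 164446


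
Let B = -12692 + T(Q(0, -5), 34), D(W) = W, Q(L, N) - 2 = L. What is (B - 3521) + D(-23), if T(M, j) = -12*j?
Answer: -16644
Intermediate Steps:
Q(L, N) = 2 + L
B = -13100 (B = -12692 - 12*34 = -12692 - 408 = -13100)
(B - 3521) + D(-23) = (-13100 - 3521) - 23 = -16621 - 23 = -16644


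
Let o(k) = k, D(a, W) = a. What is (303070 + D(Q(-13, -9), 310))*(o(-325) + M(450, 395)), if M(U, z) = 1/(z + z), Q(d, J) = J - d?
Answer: -38906973213/395 ≈ -9.8499e+7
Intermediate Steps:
M(U, z) = 1/(2*z)
(303070 + D(Q(-13, -9), 310))*(o(-325) + M(450, 395)) = (303070 + (-9 - 1*(-13)))*(-325 + (1/2)/395) = (303070 + (-9 + 13))*(-325 + (1/2)*(1/395)) = (303070 + 4)*(-325 + 1/790) = 303074*(-256749/790) = -38906973213/395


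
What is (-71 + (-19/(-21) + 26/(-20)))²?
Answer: 224790049/44100 ≈ 5097.3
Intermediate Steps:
(-71 + (-19/(-21) + 26/(-20)))² = (-71 + (-19*(-1/21) + 26*(-1/20)))² = (-71 + (19/21 - 13/10))² = (-71 - 83/210)² = (-14993/210)² = 224790049/44100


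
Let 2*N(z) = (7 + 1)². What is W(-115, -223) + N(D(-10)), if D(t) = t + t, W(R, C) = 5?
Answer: 37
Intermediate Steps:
D(t) = 2*t
N(z) = 32 (N(z) = (7 + 1)²/2 = (½)*8² = (½)*64 = 32)
W(-115, -223) + N(D(-10)) = 5 + 32 = 37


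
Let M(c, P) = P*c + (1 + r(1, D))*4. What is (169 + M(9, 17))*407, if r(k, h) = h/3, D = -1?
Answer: 396418/3 ≈ 1.3214e+5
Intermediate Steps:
r(k, h) = h/3 (r(k, h) = h*(⅓) = h/3)
M(c, P) = 8/3 + P*c (M(c, P) = P*c + (1 + (⅓)*(-1))*4 = P*c + (1 - ⅓)*4 = P*c + (⅔)*4 = P*c + 8/3 = 8/3 + P*c)
(169 + M(9, 17))*407 = (169 + (8/3 + 17*9))*407 = (169 + (8/3 + 153))*407 = (169 + 467/3)*407 = (974/3)*407 = 396418/3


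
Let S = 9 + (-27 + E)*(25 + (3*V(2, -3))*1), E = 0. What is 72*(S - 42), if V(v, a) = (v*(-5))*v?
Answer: 65664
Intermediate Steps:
V(v, a) = -5*v**2 (V(v, a) = (-5*v)*v = -5*v**2)
S = 954 (S = 9 + (-27 + 0)*(25 + (3*(-5*2**2))*1) = 9 - 27*(25 + (3*(-5*4))*1) = 9 - 27*(25 + (3*(-20))*1) = 9 - 27*(25 - 60*1) = 9 - 27*(25 - 60) = 9 - 27*(-35) = 9 + 945 = 954)
72*(S - 42) = 72*(954 - 42) = 72*912 = 65664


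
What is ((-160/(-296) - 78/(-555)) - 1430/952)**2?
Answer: 5227145401/7754563600 ≈ 0.67407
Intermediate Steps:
((-160/(-296) - 78/(-555)) - 1430/952)**2 = ((-160*(-1/296) - 78*(-1/555)) - 1430*1/952)**2 = ((20/37 + 26/185) - 715/476)**2 = (126/185 - 715/476)**2 = (-72299/88060)**2 = 5227145401/7754563600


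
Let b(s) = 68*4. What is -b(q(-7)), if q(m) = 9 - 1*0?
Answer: -272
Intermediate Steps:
q(m) = 9 (q(m) = 9 + 0 = 9)
b(s) = 272
-b(q(-7)) = -1*272 = -272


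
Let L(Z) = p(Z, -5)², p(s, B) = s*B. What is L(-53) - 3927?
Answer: 66298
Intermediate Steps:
p(s, B) = B*s
L(Z) = 25*Z² (L(Z) = (-5*Z)² = 25*Z²)
L(-53) - 3927 = 25*(-53)² - 3927 = 25*2809 - 3927 = 70225 - 3927 = 66298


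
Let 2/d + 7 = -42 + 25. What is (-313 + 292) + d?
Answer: -253/12 ≈ -21.083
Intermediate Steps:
d = -1/12 (d = 2/(-7 + (-42 + 25)) = 2/(-7 - 17) = 2/(-24) = 2*(-1/24) = -1/12 ≈ -0.083333)
(-313 + 292) + d = (-313 + 292) - 1/12 = -21 - 1/12 = -253/12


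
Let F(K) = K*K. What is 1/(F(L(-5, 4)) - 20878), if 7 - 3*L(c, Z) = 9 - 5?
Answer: -1/20877 ≈ -4.7900e-5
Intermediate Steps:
L(c, Z) = 1 (L(c, Z) = 7/3 - (9 - 5)/3 = 7/3 - ⅓*4 = 7/3 - 4/3 = 1)
F(K) = K²
1/(F(L(-5, 4)) - 20878) = 1/(1² - 20878) = 1/(1 - 20878) = 1/(-20877) = -1/20877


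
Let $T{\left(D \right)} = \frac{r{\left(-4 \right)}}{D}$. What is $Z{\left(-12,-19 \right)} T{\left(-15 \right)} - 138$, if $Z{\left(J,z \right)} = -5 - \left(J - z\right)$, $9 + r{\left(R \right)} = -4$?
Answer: $- \frac{742}{5} \approx -148.4$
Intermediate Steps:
$r{\left(R \right)} = -13$ ($r{\left(R \right)} = -9 - 4 = -13$)
$T{\left(D \right)} = - \frac{13}{D}$
$Z{\left(J,z \right)} = -5 + z - J$
$Z{\left(-12,-19 \right)} T{\left(-15 \right)} - 138 = \left(-5 - 19 - -12\right) \left(- \frac{13}{-15}\right) - 138 = \left(-5 - 19 + 12\right) \left(\left(-13\right) \left(- \frac{1}{15}\right)\right) - 138 = \left(-12\right) \frac{13}{15} - 138 = - \frac{52}{5} - 138 = - \frac{742}{5}$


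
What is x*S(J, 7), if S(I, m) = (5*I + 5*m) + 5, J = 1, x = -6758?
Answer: -304110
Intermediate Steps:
S(I, m) = 5 + 5*I + 5*m
x*S(J, 7) = -6758*(5 + 5*1 + 5*7) = -6758*(5 + 5 + 35) = -6758*45 = -304110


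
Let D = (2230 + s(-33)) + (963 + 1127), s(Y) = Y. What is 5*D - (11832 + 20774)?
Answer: -11171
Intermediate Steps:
D = 4287 (D = (2230 - 33) + (963 + 1127) = 2197 + 2090 = 4287)
5*D - (11832 + 20774) = 5*4287 - (11832 + 20774) = 21435 - 1*32606 = 21435 - 32606 = -11171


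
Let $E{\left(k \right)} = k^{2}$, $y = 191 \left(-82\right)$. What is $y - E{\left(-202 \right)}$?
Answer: $-56466$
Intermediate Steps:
$y = -15662$
$y - E{\left(-202 \right)} = -15662 - \left(-202\right)^{2} = -15662 - 40804 = -56466$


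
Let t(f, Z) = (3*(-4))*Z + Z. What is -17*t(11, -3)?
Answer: -561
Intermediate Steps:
t(f, Z) = -11*Z (t(f, Z) = -12*Z + Z = -11*Z)
-17*t(11, -3) = -(-187)*(-3) = -17*33 = -561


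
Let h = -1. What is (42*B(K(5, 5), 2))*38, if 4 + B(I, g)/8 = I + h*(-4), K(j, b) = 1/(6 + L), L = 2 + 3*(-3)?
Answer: -12768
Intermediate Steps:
L = -7 (L = 2 - 9 = -7)
K(j, b) = -1 (K(j, b) = 1/(6 - 7) = 1/(-1) = -1)
B(I, g) = 8*I (B(I, g) = -32 + 8*(I - 1*(-4)) = -32 + 8*(I + 4) = -32 + 8*(4 + I) = -32 + (32 + 8*I) = 8*I)
(42*B(K(5, 5), 2))*38 = (42*(8*(-1)))*38 = (42*(-8))*38 = -336*38 = -12768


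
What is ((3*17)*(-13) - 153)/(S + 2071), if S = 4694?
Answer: -272/2255 ≈ -0.12062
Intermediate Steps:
((3*17)*(-13) - 153)/(S + 2071) = ((3*17)*(-13) - 153)/(4694 + 2071) = (51*(-13) - 153)/6765 = (-663 - 153)*(1/6765) = -816*1/6765 = -272/2255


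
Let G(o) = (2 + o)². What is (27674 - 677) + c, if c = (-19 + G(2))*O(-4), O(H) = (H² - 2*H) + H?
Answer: 26937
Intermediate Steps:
O(H) = H² - H
c = -60 (c = (-19 + (2 + 2)²)*(-4*(-1 - 4)) = (-19 + 4²)*(-4*(-5)) = (-19 + 16)*20 = -3*20 = -60)
(27674 - 677) + c = (27674 - 677) - 60 = 26997 - 60 = 26937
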